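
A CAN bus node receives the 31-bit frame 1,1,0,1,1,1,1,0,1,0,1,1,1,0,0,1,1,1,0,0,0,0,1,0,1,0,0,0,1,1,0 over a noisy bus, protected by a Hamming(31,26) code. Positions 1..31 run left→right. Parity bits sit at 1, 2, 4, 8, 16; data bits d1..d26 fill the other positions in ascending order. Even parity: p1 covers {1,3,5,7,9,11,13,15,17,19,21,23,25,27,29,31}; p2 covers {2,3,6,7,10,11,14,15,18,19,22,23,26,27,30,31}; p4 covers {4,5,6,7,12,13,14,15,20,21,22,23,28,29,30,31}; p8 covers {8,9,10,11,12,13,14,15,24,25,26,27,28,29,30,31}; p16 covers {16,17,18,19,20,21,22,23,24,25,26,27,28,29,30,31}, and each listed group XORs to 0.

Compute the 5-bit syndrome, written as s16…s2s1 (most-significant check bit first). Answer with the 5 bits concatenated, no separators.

11110

s1 (pos 1,3,5,7,9,11,13,15,17,19,21,23,25,27,29,31): 1⊕0⊕1⊕1⊕1⊕1⊕1⊕0⊕1⊕0⊕0⊕1⊕1⊕0⊕1⊕0 = 0
s2 (pos 2,3,6,7,10,11,14,15,18,19,22,23,26,27,30,31): 1⊕0⊕1⊕1⊕0⊕1⊕0⊕0⊕1⊕0⊕0⊕1⊕0⊕0⊕1⊕0 = 1
s4 (pos 4,5,6,7,12,13,14,15,20,21,22,23,28,29,30,31): 1⊕1⊕1⊕1⊕1⊕1⊕0⊕0⊕0⊕0⊕0⊕1⊕0⊕1⊕1⊕0 = 1
s8 (pos 8,9,10,11,12,13,14,15,24,25,26,27,28,29,30,31): 0⊕1⊕0⊕1⊕1⊕1⊕0⊕0⊕0⊕1⊕0⊕0⊕0⊕1⊕1⊕0 = 1
s16 (pos 16,17,18,19,20,21,22,23,24,25,26,27,28,29,30,31): 1⊕1⊕1⊕0⊕0⊕0⊕0⊕1⊕0⊕1⊕0⊕0⊕0⊕1⊕1⊕0 = 1
Syndrome s16…s1 = 11110 → error at position 30.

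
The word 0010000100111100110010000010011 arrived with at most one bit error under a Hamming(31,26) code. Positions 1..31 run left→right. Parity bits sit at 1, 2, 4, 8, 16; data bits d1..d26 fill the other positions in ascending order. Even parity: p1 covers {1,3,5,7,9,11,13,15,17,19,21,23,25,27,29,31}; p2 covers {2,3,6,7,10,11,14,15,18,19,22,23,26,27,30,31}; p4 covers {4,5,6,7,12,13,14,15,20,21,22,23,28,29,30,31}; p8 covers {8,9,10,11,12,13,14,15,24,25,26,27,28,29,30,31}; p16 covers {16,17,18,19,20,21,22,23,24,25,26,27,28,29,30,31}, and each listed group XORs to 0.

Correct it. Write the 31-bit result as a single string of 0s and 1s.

s1 (pos 1,3,5,7,9,11,13,15,17,19,21,23,25,27,29,31): 0⊕1⊕0⊕0⊕0⊕1⊕1⊕0⊕1⊕0⊕1⊕0⊕0⊕1⊕0⊕1 = 1
s2 (pos 2,3,6,7,10,11,14,15,18,19,22,23,26,27,30,31): 0⊕1⊕0⊕0⊕0⊕1⊕1⊕0⊕1⊕0⊕0⊕0⊕0⊕1⊕1⊕1 = 1
s4 (pos 4,5,6,7,12,13,14,15,20,21,22,23,28,29,30,31): 0⊕0⊕0⊕0⊕1⊕1⊕1⊕0⊕0⊕1⊕0⊕0⊕0⊕0⊕1⊕1 = 0
s8 (pos 8,9,10,11,12,13,14,15,24,25,26,27,28,29,30,31): 1⊕0⊕0⊕1⊕1⊕1⊕1⊕0⊕0⊕0⊕0⊕1⊕0⊕0⊕1⊕1 = 0
s16 (pos 16,17,18,19,20,21,22,23,24,25,26,27,28,29,30,31): 0⊕1⊕1⊕0⊕0⊕1⊕0⊕0⊕0⊕0⊕0⊕1⊕0⊕0⊕1⊕1 = 0
Syndrome s16…s1 = 00011 → error at position 3.
Flip position 3: 0010000100111100110010000010011 → 0000000100111100110010000010011

0000000100111100110010000010011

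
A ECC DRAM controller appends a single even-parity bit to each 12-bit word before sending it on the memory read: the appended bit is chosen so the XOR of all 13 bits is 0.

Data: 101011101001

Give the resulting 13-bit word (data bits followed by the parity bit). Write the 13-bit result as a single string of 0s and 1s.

XOR of the 12 data bits: 1⊕0⊕1⊕0⊕1⊕1⊕1⊕0⊕1⊕0⊕0⊕1 = 1
Parity bit = 1 (so all 13 bits XOR to 0).

1010111010011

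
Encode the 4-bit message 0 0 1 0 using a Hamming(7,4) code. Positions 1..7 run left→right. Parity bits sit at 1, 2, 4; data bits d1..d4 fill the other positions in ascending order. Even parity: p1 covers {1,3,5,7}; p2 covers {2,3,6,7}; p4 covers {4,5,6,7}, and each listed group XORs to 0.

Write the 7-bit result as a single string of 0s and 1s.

0101010

Place data at non-parity positions: p1 p2 0 p4 0 1 0
p1 (pos 1,3,5,7): XOR of data positions = 0⊕0⊕0 = 0
p2 (pos 2,3,6,7): XOR of data positions = 0⊕1⊕0 = 1
p4 (pos 4,5,6,7): XOR of data positions = 0⊕1⊕0 = 1
Codeword: 0101010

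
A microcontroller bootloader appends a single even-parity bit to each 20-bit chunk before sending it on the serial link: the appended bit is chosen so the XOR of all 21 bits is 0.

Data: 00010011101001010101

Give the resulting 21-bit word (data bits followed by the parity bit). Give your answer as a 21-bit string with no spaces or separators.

000100111010010101011

XOR of the 20 data bits: 0⊕0⊕0⊕1⊕0⊕0⊕1⊕1⊕1⊕0⊕1⊕0⊕0⊕1⊕0⊕1⊕0⊕1⊕0⊕1 = 1
Parity bit = 1 (so all 21 bits XOR to 0).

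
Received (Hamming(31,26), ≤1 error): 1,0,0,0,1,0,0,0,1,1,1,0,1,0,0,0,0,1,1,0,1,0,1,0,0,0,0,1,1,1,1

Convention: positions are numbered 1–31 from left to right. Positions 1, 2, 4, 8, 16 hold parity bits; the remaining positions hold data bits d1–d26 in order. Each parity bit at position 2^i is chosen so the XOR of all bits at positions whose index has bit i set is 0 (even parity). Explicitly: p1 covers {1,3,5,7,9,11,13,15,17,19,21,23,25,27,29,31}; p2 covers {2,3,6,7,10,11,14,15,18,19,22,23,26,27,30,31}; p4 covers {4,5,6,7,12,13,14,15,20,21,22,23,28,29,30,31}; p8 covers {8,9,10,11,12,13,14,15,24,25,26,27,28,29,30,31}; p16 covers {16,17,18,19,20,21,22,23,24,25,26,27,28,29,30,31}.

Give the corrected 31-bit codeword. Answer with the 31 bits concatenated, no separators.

1100100011101000011010100001111

s1 (pos 1,3,5,7,9,11,13,15,17,19,21,23,25,27,29,31): 1⊕0⊕1⊕0⊕1⊕1⊕1⊕0⊕0⊕1⊕1⊕1⊕0⊕0⊕1⊕1 = 0
s2 (pos 2,3,6,7,10,11,14,15,18,19,22,23,26,27,30,31): 0⊕0⊕0⊕0⊕1⊕1⊕0⊕0⊕1⊕1⊕0⊕1⊕0⊕0⊕1⊕1 = 1
s4 (pos 4,5,6,7,12,13,14,15,20,21,22,23,28,29,30,31): 0⊕1⊕0⊕0⊕0⊕1⊕0⊕0⊕0⊕1⊕0⊕1⊕1⊕1⊕1⊕1 = 0
s8 (pos 8,9,10,11,12,13,14,15,24,25,26,27,28,29,30,31): 0⊕1⊕1⊕1⊕0⊕1⊕0⊕0⊕0⊕0⊕0⊕0⊕1⊕1⊕1⊕1 = 0
s16 (pos 16,17,18,19,20,21,22,23,24,25,26,27,28,29,30,31): 0⊕0⊕1⊕1⊕0⊕1⊕0⊕1⊕0⊕0⊕0⊕0⊕1⊕1⊕1⊕1 = 0
Syndrome s16…s1 = 00010 → error at position 2.
Flip position 2: 1000100011101000011010100001111 → 1100100011101000011010100001111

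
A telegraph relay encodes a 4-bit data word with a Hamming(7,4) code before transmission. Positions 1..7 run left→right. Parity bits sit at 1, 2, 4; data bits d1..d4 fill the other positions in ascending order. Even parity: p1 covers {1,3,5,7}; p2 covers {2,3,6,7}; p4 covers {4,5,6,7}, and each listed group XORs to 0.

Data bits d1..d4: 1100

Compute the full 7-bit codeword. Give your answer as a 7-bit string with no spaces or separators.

0111100

Place data at non-parity positions: p1 p2 1 p4 1 0 0
p1 (pos 1,3,5,7): XOR of data positions = 1⊕1⊕0 = 0
p2 (pos 2,3,6,7): XOR of data positions = 1⊕0⊕0 = 1
p4 (pos 4,5,6,7): XOR of data positions = 1⊕0⊕0 = 1
Codeword: 0111100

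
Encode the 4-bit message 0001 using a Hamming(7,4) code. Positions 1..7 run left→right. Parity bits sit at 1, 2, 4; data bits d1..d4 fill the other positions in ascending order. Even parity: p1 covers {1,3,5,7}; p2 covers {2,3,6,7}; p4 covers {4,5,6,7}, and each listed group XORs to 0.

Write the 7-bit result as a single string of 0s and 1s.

Place data at non-parity positions: p1 p2 0 p4 0 0 1
p1 (pos 1,3,5,7): XOR of data positions = 0⊕0⊕1 = 1
p2 (pos 2,3,6,7): XOR of data positions = 0⊕0⊕1 = 1
p4 (pos 4,5,6,7): XOR of data positions = 0⊕0⊕1 = 1
Codeword: 1101001

1101001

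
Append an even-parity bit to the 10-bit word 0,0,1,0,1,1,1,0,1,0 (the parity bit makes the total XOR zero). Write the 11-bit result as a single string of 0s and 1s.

00101110101

XOR of the 10 data bits: 0⊕0⊕1⊕0⊕1⊕1⊕1⊕0⊕1⊕0 = 1
Parity bit = 1 (so all 11 bits XOR to 0).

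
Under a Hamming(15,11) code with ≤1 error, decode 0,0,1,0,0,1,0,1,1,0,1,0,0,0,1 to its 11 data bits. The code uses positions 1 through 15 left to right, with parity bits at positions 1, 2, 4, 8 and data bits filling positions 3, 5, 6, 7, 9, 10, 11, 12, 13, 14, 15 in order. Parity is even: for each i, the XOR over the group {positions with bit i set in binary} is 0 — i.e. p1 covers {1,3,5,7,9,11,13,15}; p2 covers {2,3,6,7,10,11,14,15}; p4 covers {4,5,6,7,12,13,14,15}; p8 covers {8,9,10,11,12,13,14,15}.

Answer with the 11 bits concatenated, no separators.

s1 (pos 1,3,5,7,9,11,13,15): 0⊕1⊕0⊕0⊕1⊕1⊕0⊕1 = 0
s2 (pos 2,3,6,7,10,11,14,15): 0⊕1⊕1⊕0⊕0⊕1⊕0⊕1 = 0
s4 (pos 4,5,6,7,12,13,14,15): 0⊕0⊕1⊕0⊕0⊕0⊕0⊕1 = 0
s8 (pos 8,9,10,11,12,13,14,15): 1⊕1⊕0⊕1⊕0⊕0⊕0⊕1 = 0
Syndrome s8…s1 = 0000 → no error.
Read data bits from positions 3,5,6,7,9,10,11,12,13,14,15: 10101010001

10101010001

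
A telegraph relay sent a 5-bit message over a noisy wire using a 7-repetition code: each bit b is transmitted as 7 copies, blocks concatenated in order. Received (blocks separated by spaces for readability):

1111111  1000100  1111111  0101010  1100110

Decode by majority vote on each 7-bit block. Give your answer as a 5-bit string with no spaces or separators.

10101

Block 1 (1111111): 7 ones → 1
Block 2 (1000100): 2 ones → 0
Block 3 (1111111): 7 ones → 1
Block 4 (0101010): 3 ones → 0
Block 5 (1100110): 4 ones → 1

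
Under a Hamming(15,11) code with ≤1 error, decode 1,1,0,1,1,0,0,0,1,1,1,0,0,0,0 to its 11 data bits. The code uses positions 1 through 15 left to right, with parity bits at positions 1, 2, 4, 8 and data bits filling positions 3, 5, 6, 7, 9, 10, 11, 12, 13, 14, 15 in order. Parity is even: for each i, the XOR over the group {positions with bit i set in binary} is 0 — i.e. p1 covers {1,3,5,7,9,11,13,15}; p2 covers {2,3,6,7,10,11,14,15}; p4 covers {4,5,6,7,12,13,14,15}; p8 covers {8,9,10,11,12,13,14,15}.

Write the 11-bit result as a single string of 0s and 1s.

s1 (pos 1,3,5,7,9,11,13,15): 1⊕0⊕1⊕0⊕1⊕1⊕0⊕0 = 0
s2 (pos 2,3,6,7,10,11,14,15): 1⊕0⊕0⊕0⊕1⊕1⊕0⊕0 = 1
s4 (pos 4,5,6,7,12,13,14,15): 1⊕1⊕0⊕0⊕0⊕0⊕0⊕0 = 0
s8 (pos 8,9,10,11,12,13,14,15): 0⊕1⊕1⊕1⊕0⊕0⊕0⊕0 = 1
Syndrome s8…s1 = 1010 → error at position 10.
Flip position 10: 110110001110000 → 110110001010000
Read data bits from positions 3,5,6,7,9,10,11,12,13,14,15: 01001010000

01001010000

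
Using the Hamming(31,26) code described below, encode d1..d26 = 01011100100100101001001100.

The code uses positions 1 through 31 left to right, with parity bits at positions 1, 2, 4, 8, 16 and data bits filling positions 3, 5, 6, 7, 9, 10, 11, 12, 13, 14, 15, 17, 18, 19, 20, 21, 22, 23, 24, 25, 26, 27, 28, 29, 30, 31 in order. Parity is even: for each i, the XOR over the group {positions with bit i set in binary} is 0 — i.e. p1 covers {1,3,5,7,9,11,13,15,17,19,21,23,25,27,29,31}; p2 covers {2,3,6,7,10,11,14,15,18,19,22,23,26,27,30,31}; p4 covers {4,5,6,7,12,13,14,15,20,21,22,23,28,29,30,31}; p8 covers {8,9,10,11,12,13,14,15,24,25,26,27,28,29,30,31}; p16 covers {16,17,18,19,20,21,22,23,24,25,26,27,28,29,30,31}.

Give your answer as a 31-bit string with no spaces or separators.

Place data at non-parity positions: p1 p2 0 p4 1 0 1 p8 1 1 0 0 1 0 0 p16 1 0 0 1 0 1 0 0 1 0 0 1 1 0 0
p1 (pos 1,3,5,7,9,11,13,15,17,19,21,23,25,27,29,31): XOR of data positions = 0⊕1⊕1⊕1⊕0⊕1⊕0⊕1⊕0⊕0⊕0⊕1⊕0⊕1⊕0 = 1
p2 (pos 2,3,6,7,10,11,14,15,18,19,22,23,26,27,30,31): XOR of data positions = 0⊕0⊕1⊕1⊕0⊕0⊕0⊕0⊕0⊕1⊕0⊕0⊕0⊕0⊕0 = 1
p4 (pos 4,5,6,7,12,13,14,15,20,21,22,23,28,29,30,31): XOR of data positions = 1⊕0⊕1⊕0⊕1⊕0⊕0⊕1⊕0⊕1⊕0⊕1⊕1⊕0⊕0 = 1
p8 (pos 8,9,10,11,12,13,14,15,24,25,26,27,28,29,30,31): XOR of data positions = 1⊕1⊕0⊕0⊕1⊕0⊕0⊕0⊕1⊕0⊕0⊕1⊕1⊕0⊕0 = 0
p16 (pos 16,17,18,19,20,21,22,23,24,25,26,27,28,29,30,31): XOR of data positions = 1⊕0⊕0⊕1⊕0⊕1⊕0⊕0⊕1⊕0⊕0⊕1⊕1⊕0⊕0 = 0
Codeword: 1101101011001000100101001001100

1101101011001000100101001001100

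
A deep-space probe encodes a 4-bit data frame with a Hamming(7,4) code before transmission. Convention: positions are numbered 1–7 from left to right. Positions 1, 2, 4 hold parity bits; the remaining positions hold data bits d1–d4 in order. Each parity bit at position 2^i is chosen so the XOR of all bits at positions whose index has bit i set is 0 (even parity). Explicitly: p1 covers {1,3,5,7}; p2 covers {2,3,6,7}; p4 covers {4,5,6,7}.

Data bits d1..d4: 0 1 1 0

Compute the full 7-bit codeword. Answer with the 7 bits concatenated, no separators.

Place data at non-parity positions: p1 p2 0 p4 1 1 0
p1 (pos 1,3,5,7): XOR of data positions = 0⊕1⊕0 = 1
p2 (pos 2,3,6,7): XOR of data positions = 0⊕1⊕0 = 1
p4 (pos 4,5,6,7): XOR of data positions = 1⊕1⊕0 = 0
Codeword: 1100110

1100110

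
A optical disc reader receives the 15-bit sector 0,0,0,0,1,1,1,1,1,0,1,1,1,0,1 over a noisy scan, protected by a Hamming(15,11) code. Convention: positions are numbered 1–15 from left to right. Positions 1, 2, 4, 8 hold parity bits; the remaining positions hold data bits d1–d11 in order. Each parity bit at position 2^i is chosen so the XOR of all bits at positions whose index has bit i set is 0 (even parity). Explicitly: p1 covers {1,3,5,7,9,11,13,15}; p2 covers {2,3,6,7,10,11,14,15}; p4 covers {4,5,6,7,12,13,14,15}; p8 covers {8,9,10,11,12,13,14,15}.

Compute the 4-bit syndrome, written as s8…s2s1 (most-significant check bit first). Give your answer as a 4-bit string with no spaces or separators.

s1 (pos 1,3,5,7,9,11,13,15): 0⊕0⊕1⊕1⊕1⊕1⊕1⊕1 = 0
s2 (pos 2,3,6,7,10,11,14,15): 0⊕0⊕1⊕1⊕0⊕1⊕0⊕1 = 0
s4 (pos 4,5,6,7,12,13,14,15): 0⊕1⊕1⊕1⊕1⊕1⊕0⊕1 = 0
s8 (pos 8,9,10,11,12,13,14,15): 1⊕1⊕0⊕1⊕1⊕1⊕0⊕1 = 0
Syndrome s8…s1 = 0000 → no error.

0000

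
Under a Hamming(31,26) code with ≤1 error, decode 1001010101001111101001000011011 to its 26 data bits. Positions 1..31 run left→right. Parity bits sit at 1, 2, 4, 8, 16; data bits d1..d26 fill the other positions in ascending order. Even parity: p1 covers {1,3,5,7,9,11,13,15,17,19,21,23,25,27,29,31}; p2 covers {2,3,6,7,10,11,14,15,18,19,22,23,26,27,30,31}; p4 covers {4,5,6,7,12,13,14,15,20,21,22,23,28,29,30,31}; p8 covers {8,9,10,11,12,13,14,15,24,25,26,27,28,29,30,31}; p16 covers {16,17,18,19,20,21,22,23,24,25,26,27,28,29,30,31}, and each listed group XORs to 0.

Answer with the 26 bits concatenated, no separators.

s1 (pos 1,3,5,7,9,11,13,15,17,19,21,23,25,27,29,31): 1⊕0⊕0⊕0⊕0⊕0⊕1⊕1⊕1⊕1⊕0⊕0⊕0⊕1⊕0⊕1 = 1
s2 (pos 2,3,6,7,10,11,14,15,18,19,22,23,26,27,30,31): 0⊕0⊕1⊕0⊕1⊕0⊕1⊕1⊕0⊕1⊕1⊕0⊕0⊕1⊕1⊕1 = 1
s4 (pos 4,5,6,7,12,13,14,15,20,21,22,23,28,29,30,31): 1⊕0⊕1⊕0⊕0⊕1⊕1⊕1⊕0⊕0⊕1⊕0⊕1⊕0⊕1⊕1 = 1
s8 (pos 8,9,10,11,12,13,14,15,24,25,26,27,28,29,30,31): 1⊕0⊕1⊕0⊕0⊕1⊕1⊕1⊕0⊕0⊕0⊕1⊕1⊕0⊕1⊕1 = 1
s16 (pos 16,17,18,19,20,21,22,23,24,25,26,27,28,29,30,31): 1⊕1⊕0⊕1⊕0⊕0⊕1⊕0⊕0⊕0⊕0⊕1⊕1⊕0⊕1⊕1 = 0
Syndrome s16…s1 = 01111 → error at position 15.
Flip position 15: 1001010101001111101001000011011 → 1001010101001101101001000011011
Read data bits from positions 3,5,6,7,9,10,11,12,13,14,15,17,18,19,20,21,22,23,24,25,26,27,28,29,30,31: 00100100110101001000011011

00100100110101001000011011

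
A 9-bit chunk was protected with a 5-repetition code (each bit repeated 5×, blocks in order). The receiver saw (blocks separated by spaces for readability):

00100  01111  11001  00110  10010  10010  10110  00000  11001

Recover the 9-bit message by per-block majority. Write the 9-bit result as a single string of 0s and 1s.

011000101

Block 1 (00100): 1 one → 0
Block 2 (01111): 4 ones → 1
Block 3 (11001): 3 ones → 1
Block 4 (00110): 2 ones → 0
Block 5 (10010): 2 ones → 0
Block 6 (10010): 2 ones → 0
Block 7 (10110): 3 ones → 1
Block 8 (00000): 0 ones → 0
Block 9 (11001): 3 ones → 1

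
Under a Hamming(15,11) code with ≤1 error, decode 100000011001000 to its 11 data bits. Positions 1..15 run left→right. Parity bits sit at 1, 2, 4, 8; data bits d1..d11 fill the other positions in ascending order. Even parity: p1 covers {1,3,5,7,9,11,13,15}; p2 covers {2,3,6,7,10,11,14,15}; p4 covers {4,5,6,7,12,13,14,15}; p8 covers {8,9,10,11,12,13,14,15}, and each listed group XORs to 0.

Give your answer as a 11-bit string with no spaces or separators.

00001000000

s1 (pos 1,3,5,7,9,11,13,15): 1⊕0⊕0⊕0⊕1⊕0⊕0⊕0 = 0
s2 (pos 2,3,6,7,10,11,14,15): 0⊕0⊕0⊕0⊕0⊕0⊕0⊕0 = 0
s4 (pos 4,5,6,7,12,13,14,15): 0⊕0⊕0⊕0⊕1⊕0⊕0⊕0 = 1
s8 (pos 8,9,10,11,12,13,14,15): 1⊕1⊕0⊕0⊕1⊕0⊕0⊕0 = 1
Syndrome s8…s1 = 1100 → error at position 12.
Flip position 12: 100000011001000 → 100000011000000
Read data bits from positions 3,5,6,7,9,10,11,12,13,14,15: 00001000000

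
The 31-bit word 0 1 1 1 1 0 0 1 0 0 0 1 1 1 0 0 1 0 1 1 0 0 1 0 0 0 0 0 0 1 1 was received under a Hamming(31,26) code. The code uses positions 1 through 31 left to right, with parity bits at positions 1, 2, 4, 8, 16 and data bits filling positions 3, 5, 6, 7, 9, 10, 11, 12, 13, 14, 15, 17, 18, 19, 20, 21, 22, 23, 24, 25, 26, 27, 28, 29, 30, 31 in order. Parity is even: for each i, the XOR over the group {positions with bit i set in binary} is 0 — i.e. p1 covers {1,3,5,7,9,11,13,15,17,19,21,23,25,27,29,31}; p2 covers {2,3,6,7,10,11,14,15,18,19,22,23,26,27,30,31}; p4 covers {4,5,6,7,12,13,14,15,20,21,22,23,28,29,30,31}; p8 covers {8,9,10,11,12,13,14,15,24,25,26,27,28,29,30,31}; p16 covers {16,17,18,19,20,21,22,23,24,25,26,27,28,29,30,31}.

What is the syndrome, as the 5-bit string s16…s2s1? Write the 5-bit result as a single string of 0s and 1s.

s1 (pos 1,3,5,7,9,11,13,15,17,19,21,23,25,27,29,31): 0⊕1⊕1⊕0⊕0⊕0⊕1⊕0⊕1⊕1⊕0⊕1⊕0⊕0⊕0⊕1 = 1
s2 (pos 2,3,6,7,10,11,14,15,18,19,22,23,26,27,30,31): 1⊕1⊕0⊕0⊕0⊕0⊕1⊕0⊕0⊕1⊕0⊕1⊕0⊕0⊕1⊕1 = 1
s4 (pos 4,5,6,7,12,13,14,15,20,21,22,23,28,29,30,31): 1⊕1⊕0⊕0⊕1⊕1⊕1⊕0⊕1⊕0⊕0⊕1⊕0⊕0⊕1⊕1 = 1
s8 (pos 8,9,10,11,12,13,14,15,24,25,26,27,28,29,30,31): 1⊕0⊕0⊕0⊕1⊕1⊕1⊕0⊕0⊕0⊕0⊕0⊕0⊕0⊕1⊕1 = 0
s16 (pos 16,17,18,19,20,21,22,23,24,25,26,27,28,29,30,31): 0⊕1⊕0⊕1⊕1⊕0⊕0⊕1⊕0⊕0⊕0⊕0⊕0⊕0⊕1⊕1 = 0
Syndrome s16…s1 = 00111 → error at position 7.

00111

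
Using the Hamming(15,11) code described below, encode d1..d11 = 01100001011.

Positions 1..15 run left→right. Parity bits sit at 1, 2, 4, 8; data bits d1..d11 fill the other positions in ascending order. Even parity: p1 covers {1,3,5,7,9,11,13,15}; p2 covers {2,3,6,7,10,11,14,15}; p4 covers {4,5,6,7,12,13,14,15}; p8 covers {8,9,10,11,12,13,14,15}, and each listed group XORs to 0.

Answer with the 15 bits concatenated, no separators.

Place data at non-parity positions: p1 p2 0 p4 1 1 0 p8 0 0 0 1 0 1 1
p1 (pos 1,3,5,7,9,11,13,15): XOR of data positions = 0⊕1⊕0⊕0⊕0⊕0⊕1 = 0
p2 (pos 2,3,6,7,10,11,14,15): XOR of data positions = 0⊕1⊕0⊕0⊕0⊕1⊕1 = 1
p4 (pos 4,5,6,7,12,13,14,15): XOR of data positions = 1⊕1⊕0⊕1⊕0⊕1⊕1 = 1
p8 (pos 8,9,10,11,12,13,14,15): XOR of data positions = 0⊕0⊕0⊕1⊕0⊕1⊕1 = 1
Codeword: 010111010001011

010111010001011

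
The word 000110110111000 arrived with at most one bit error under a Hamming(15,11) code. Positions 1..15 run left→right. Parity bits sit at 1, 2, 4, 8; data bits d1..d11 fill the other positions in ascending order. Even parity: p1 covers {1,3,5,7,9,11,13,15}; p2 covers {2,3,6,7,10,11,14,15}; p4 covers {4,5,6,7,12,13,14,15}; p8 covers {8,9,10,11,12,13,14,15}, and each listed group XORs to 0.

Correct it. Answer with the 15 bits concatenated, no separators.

s1 (pos 1,3,5,7,9,11,13,15): 0⊕0⊕1⊕1⊕0⊕1⊕0⊕0 = 1
s2 (pos 2,3,6,7,10,11,14,15): 0⊕0⊕0⊕1⊕1⊕1⊕0⊕0 = 1
s4 (pos 4,5,6,7,12,13,14,15): 1⊕1⊕0⊕1⊕1⊕0⊕0⊕0 = 0
s8 (pos 8,9,10,11,12,13,14,15): 1⊕0⊕1⊕1⊕1⊕0⊕0⊕0 = 0
Syndrome s8…s1 = 0011 → error at position 3.
Flip position 3: 000110110111000 → 001110110111000

001110110111000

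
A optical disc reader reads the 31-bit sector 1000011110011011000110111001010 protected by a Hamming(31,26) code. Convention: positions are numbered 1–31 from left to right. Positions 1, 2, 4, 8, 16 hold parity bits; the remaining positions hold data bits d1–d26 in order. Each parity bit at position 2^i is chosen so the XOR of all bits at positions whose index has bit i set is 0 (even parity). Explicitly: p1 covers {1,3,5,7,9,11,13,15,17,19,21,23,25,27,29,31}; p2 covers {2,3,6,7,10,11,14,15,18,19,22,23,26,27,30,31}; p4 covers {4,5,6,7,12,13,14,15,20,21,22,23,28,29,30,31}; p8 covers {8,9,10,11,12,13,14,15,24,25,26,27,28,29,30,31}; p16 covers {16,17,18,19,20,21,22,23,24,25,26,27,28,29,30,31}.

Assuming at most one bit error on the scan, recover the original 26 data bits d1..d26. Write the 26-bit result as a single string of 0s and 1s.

00111101101000110111001010

s1 (pos 1,3,5,7,9,11,13,15,17,19,21,23,25,27,29,31): 1⊕0⊕0⊕1⊕1⊕0⊕1⊕1⊕0⊕0⊕1⊕1⊕1⊕0⊕0⊕0 = 0
s2 (pos 2,3,6,7,10,11,14,15,18,19,22,23,26,27,30,31): 0⊕0⊕1⊕1⊕0⊕0⊕0⊕1⊕0⊕0⊕0⊕1⊕0⊕0⊕1⊕0 = 1
s4 (pos 4,5,6,7,12,13,14,15,20,21,22,23,28,29,30,31): 0⊕0⊕1⊕1⊕1⊕1⊕0⊕1⊕1⊕1⊕0⊕1⊕1⊕0⊕1⊕0 = 0
s8 (pos 8,9,10,11,12,13,14,15,24,25,26,27,28,29,30,31): 1⊕1⊕0⊕0⊕1⊕1⊕0⊕1⊕1⊕1⊕0⊕0⊕1⊕0⊕1⊕0 = 1
s16 (pos 16,17,18,19,20,21,22,23,24,25,26,27,28,29,30,31): 1⊕0⊕0⊕0⊕1⊕1⊕0⊕1⊕1⊕1⊕0⊕0⊕1⊕0⊕1⊕0 = 0
Syndrome s16…s1 = 01010 → error at position 10.
Flip position 10: 1000011110011011000110111001010 → 1000011111011011000110111001010
Read data bits from positions 3,5,6,7,9,10,11,12,13,14,15,17,18,19,20,21,22,23,24,25,26,27,28,29,30,31: 00111101101000110111001010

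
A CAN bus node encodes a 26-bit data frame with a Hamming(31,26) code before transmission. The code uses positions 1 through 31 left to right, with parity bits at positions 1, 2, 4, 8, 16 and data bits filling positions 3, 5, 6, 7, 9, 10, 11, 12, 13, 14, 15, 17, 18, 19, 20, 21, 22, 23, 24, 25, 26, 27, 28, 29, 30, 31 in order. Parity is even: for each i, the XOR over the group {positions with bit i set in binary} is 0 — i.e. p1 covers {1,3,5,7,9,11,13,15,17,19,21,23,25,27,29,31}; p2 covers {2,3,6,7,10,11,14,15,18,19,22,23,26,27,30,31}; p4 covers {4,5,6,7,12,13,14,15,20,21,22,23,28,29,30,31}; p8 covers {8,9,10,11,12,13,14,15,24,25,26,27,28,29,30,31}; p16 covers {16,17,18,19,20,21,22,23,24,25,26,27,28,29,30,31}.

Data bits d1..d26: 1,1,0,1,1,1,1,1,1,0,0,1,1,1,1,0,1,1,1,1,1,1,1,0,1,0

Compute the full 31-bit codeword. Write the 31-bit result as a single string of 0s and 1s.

1111101111111000111101111111010

Place data at non-parity positions: p1 p2 1 p4 1 0 1 p8 1 1 1 1 1 0 0 p16 1 1 1 1 0 1 1 1 1 1 1 1 0 1 0
p1 (pos 1,3,5,7,9,11,13,15,17,19,21,23,25,27,29,31): XOR of data positions = 1⊕1⊕1⊕1⊕1⊕1⊕0⊕1⊕1⊕0⊕1⊕1⊕1⊕0⊕0 = 1
p2 (pos 2,3,6,7,10,11,14,15,18,19,22,23,26,27,30,31): XOR of data positions = 1⊕0⊕1⊕1⊕1⊕0⊕0⊕1⊕1⊕1⊕1⊕1⊕1⊕1⊕0 = 1
p4 (pos 4,5,6,7,12,13,14,15,20,21,22,23,28,29,30,31): XOR of data positions = 1⊕0⊕1⊕1⊕1⊕0⊕0⊕1⊕0⊕1⊕1⊕1⊕0⊕1⊕0 = 1
p8 (pos 8,9,10,11,12,13,14,15,24,25,26,27,28,29,30,31): XOR of data positions = 1⊕1⊕1⊕1⊕1⊕0⊕0⊕1⊕1⊕1⊕1⊕1⊕0⊕1⊕0 = 1
p16 (pos 16,17,18,19,20,21,22,23,24,25,26,27,28,29,30,31): XOR of data positions = 1⊕1⊕1⊕1⊕0⊕1⊕1⊕1⊕1⊕1⊕1⊕1⊕0⊕1⊕0 = 0
Codeword: 1111101111111000111101111111010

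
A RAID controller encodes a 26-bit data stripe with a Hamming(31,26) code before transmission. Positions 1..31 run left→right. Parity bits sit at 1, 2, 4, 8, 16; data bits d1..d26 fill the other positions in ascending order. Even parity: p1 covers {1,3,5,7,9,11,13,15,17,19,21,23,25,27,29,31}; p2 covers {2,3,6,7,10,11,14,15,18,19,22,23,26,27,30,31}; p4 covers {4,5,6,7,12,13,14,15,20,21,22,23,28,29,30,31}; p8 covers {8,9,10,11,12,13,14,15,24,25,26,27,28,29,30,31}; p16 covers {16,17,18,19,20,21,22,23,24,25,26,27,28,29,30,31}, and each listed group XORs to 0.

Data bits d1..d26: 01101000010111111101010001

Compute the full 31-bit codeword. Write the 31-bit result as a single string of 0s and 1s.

Place data at non-parity positions: p1 p2 0 p4 1 1 0 p8 1 0 0 0 0 1 0 p16 1 1 1 1 1 1 1 0 1 0 1 0 0 0 1
p1 (pos 1,3,5,7,9,11,13,15,17,19,21,23,25,27,29,31): XOR of data positions = 0⊕1⊕0⊕1⊕0⊕0⊕0⊕1⊕1⊕1⊕1⊕1⊕1⊕0⊕1 = 1
p2 (pos 2,3,6,7,10,11,14,15,18,19,22,23,26,27,30,31): XOR of data positions = 0⊕1⊕0⊕0⊕0⊕1⊕0⊕1⊕1⊕1⊕1⊕0⊕1⊕0⊕1 = 0
p4 (pos 4,5,6,7,12,13,14,15,20,21,22,23,28,29,30,31): XOR of data positions = 1⊕1⊕0⊕0⊕0⊕1⊕0⊕1⊕1⊕1⊕1⊕0⊕0⊕0⊕1 = 0
p8 (pos 8,9,10,11,12,13,14,15,24,25,26,27,28,29,30,31): XOR of data positions = 1⊕0⊕0⊕0⊕0⊕1⊕0⊕0⊕1⊕0⊕1⊕0⊕0⊕0⊕1 = 1
p16 (pos 16,17,18,19,20,21,22,23,24,25,26,27,28,29,30,31): XOR of data positions = 1⊕1⊕1⊕1⊕1⊕1⊕1⊕0⊕1⊕0⊕1⊕0⊕0⊕0⊕1 = 0
Codeword: 1000110110000100111111101010001

1000110110000100111111101010001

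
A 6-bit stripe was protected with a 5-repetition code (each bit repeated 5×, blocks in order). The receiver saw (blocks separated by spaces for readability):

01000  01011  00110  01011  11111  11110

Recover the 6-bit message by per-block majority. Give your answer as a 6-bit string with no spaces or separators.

010111

Block 1 (01000): 1 one → 0
Block 2 (01011): 3 ones → 1
Block 3 (00110): 2 ones → 0
Block 4 (01011): 3 ones → 1
Block 5 (11111): 5 ones → 1
Block 6 (11110): 4 ones → 1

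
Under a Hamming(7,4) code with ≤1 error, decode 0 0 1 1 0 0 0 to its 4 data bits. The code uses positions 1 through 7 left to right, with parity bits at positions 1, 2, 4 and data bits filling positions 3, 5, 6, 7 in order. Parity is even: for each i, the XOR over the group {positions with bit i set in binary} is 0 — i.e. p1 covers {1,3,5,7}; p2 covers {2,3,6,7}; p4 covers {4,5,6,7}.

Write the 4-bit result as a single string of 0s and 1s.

1001

s1 (pos 1,3,5,7): 0⊕1⊕0⊕0 = 1
s2 (pos 2,3,6,7): 0⊕1⊕0⊕0 = 1
s4 (pos 4,5,6,7): 1⊕0⊕0⊕0 = 1
Syndrome s4…s1 = 111 → error at position 7.
Flip position 7: 0011000 → 0011001
Read data bits from positions 3,5,6,7: 1001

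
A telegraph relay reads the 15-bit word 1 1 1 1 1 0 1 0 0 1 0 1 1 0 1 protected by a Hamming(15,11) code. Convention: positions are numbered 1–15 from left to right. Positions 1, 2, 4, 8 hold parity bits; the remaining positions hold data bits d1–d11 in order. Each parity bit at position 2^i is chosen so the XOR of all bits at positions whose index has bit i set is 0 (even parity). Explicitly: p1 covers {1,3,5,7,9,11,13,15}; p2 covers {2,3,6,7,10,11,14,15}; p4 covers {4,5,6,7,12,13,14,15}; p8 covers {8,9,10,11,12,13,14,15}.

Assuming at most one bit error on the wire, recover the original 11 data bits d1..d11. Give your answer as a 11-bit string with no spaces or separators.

s1 (pos 1,3,5,7,9,11,13,15): 1⊕1⊕1⊕1⊕0⊕0⊕1⊕1 = 0
s2 (pos 2,3,6,7,10,11,14,15): 1⊕1⊕0⊕1⊕1⊕0⊕0⊕1 = 1
s4 (pos 4,5,6,7,12,13,14,15): 1⊕1⊕0⊕1⊕1⊕1⊕0⊕1 = 0
s8 (pos 8,9,10,11,12,13,14,15): 0⊕0⊕1⊕0⊕1⊕1⊕0⊕1 = 0
Syndrome s8…s1 = 0010 → error at position 2.
Flip position 2: 111110100101101 → 101110100101101
Read data bits from positions 3,5,6,7,9,10,11,12,13,14,15: 11010101101

11010101101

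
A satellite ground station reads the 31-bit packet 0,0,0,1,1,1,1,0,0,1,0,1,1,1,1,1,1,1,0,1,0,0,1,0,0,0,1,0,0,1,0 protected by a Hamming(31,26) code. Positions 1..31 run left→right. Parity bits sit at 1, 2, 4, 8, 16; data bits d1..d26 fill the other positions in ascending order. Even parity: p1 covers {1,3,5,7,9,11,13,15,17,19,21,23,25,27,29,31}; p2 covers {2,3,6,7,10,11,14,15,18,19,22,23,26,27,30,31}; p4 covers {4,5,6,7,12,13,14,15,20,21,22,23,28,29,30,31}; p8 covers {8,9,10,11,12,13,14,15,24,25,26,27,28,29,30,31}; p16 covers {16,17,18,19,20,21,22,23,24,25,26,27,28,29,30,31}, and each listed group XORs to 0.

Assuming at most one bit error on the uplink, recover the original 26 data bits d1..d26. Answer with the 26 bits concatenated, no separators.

s1 (pos 1,3,5,7,9,11,13,15,17,19,21,23,25,27,29,31): 0⊕0⊕1⊕1⊕0⊕0⊕1⊕1⊕1⊕0⊕0⊕1⊕0⊕1⊕0⊕0 = 1
s2 (pos 2,3,6,7,10,11,14,15,18,19,22,23,26,27,30,31): 0⊕0⊕1⊕1⊕1⊕0⊕1⊕1⊕1⊕0⊕0⊕1⊕0⊕1⊕1⊕0 = 1
s4 (pos 4,5,6,7,12,13,14,15,20,21,22,23,28,29,30,31): 1⊕1⊕1⊕1⊕1⊕1⊕1⊕1⊕1⊕0⊕0⊕1⊕0⊕0⊕1⊕0 = 1
s8 (pos 8,9,10,11,12,13,14,15,24,25,26,27,28,29,30,31): 0⊕0⊕1⊕0⊕1⊕1⊕1⊕1⊕0⊕0⊕0⊕1⊕0⊕0⊕1⊕0 = 1
s16 (pos 16,17,18,19,20,21,22,23,24,25,26,27,28,29,30,31): 1⊕1⊕1⊕0⊕1⊕0⊕0⊕1⊕0⊕0⊕0⊕1⊕0⊕0⊕1⊕0 = 1
Syndrome s16…s1 = 11111 → error at position 31.
Flip position 31: 0001111001011111110100100010010 → 0001111001011111110100100010011
Read data bits from positions 3,5,6,7,9,10,11,12,13,14,15,17,18,19,20,21,22,23,24,25,26,27,28,29,30,31: 01110101111110100100010011

01110101111110100100010011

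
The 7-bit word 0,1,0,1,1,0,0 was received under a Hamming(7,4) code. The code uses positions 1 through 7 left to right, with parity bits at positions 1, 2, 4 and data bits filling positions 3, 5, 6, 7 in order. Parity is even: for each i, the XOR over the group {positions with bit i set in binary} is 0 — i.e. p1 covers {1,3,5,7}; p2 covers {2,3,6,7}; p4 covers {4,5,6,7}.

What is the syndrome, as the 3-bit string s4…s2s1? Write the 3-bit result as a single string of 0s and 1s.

s1 (pos 1,3,5,7): 0⊕0⊕1⊕0 = 1
s2 (pos 2,3,6,7): 1⊕0⊕0⊕0 = 1
s4 (pos 4,5,6,7): 1⊕1⊕0⊕0 = 0
Syndrome s4…s1 = 011 → error at position 3.

011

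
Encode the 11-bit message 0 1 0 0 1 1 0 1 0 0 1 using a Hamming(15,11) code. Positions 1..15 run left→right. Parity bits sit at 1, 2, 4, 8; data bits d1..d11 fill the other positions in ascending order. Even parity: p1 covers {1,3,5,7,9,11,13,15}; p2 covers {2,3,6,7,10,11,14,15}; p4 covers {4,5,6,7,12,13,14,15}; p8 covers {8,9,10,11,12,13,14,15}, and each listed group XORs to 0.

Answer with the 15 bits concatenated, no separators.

100110001101001

Place data at non-parity positions: p1 p2 0 p4 1 0 0 p8 1 1 0 1 0 0 1
p1 (pos 1,3,5,7,9,11,13,15): XOR of data positions = 0⊕1⊕0⊕1⊕0⊕0⊕1 = 1
p2 (pos 2,3,6,7,10,11,14,15): XOR of data positions = 0⊕0⊕0⊕1⊕0⊕0⊕1 = 0
p4 (pos 4,5,6,7,12,13,14,15): XOR of data positions = 1⊕0⊕0⊕1⊕0⊕0⊕1 = 1
p8 (pos 8,9,10,11,12,13,14,15): XOR of data positions = 1⊕1⊕0⊕1⊕0⊕0⊕1 = 0
Codeword: 100110001101001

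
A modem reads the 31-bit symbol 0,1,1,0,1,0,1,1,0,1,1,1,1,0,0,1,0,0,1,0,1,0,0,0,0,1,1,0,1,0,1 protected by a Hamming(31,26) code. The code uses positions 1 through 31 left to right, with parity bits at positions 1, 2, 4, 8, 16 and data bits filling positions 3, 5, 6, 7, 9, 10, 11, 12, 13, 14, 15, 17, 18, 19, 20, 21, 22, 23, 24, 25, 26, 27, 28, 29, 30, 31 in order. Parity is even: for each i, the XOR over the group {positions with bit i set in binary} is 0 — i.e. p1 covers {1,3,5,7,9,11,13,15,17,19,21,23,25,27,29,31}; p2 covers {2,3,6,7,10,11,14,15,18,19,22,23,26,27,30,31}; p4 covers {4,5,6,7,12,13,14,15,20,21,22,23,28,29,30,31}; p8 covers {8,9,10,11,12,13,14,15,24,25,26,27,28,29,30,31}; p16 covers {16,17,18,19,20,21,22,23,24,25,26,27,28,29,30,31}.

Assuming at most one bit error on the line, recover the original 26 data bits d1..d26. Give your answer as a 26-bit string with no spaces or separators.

s1 (pos 1,3,5,7,9,11,13,15,17,19,21,23,25,27,29,31): 0⊕1⊕1⊕1⊕0⊕1⊕1⊕0⊕0⊕1⊕1⊕0⊕0⊕1⊕1⊕1 = 0
s2 (pos 2,3,6,7,10,11,14,15,18,19,22,23,26,27,30,31): 1⊕1⊕0⊕1⊕1⊕1⊕0⊕0⊕0⊕1⊕0⊕0⊕1⊕1⊕0⊕1 = 1
s4 (pos 4,5,6,7,12,13,14,15,20,21,22,23,28,29,30,31): 0⊕1⊕0⊕1⊕1⊕1⊕0⊕0⊕0⊕1⊕0⊕0⊕0⊕1⊕0⊕1 = 1
s8 (pos 8,9,10,11,12,13,14,15,24,25,26,27,28,29,30,31): 1⊕0⊕1⊕1⊕1⊕1⊕0⊕0⊕0⊕0⊕1⊕1⊕0⊕1⊕0⊕1 = 1
s16 (pos 16,17,18,19,20,21,22,23,24,25,26,27,28,29,30,31): 1⊕0⊕0⊕1⊕0⊕1⊕0⊕0⊕0⊕0⊕1⊕1⊕0⊕1⊕0⊕1 = 1
Syndrome s16…s1 = 11110 → error at position 30.
Flip position 30: 0110101101111001001010000110101 → 0110101101111001001010000110111
Read data bits from positions 3,5,6,7,9,10,11,12,13,14,15,17,18,19,20,21,22,23,24,25,26,27,28,29,30,31: 11010111100001010000110111

11010111100001010000110111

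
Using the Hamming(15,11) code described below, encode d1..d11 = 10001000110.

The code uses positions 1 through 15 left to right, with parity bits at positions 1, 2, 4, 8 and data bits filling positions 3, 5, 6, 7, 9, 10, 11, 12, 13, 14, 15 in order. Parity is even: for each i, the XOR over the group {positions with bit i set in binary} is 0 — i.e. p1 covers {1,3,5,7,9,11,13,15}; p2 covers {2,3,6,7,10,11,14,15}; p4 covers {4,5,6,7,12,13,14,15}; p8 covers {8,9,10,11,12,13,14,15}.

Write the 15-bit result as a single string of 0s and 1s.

Place data at non-parity positions: p1 p2 1 p4 0 0 0 p8 1 0 0 0 1 1 0
p1 (pos 1,3,5,7,9,11,13,15): XOR of data positions = 1⊕0⊕0⊕1⊕0⊕1⊕0 = 1
p2 (pos 2,3,6,7,10,11,14,15): XOR of data positions = 1⊕0⊕0⊕0⊕0⊕1⊕0 = 0
p4 (pos 4,5,6,7,12,13,14,15): XOR of data positions = 0⊕0⊕0⊕0⊕1⊕1⊕0 = 0
p8 (pos 8,9,10,11,12,13,14,15): XOR of data positions = 1⊕0⊕0⊕0⊕1⊕1⊕0 = 1
Codeword: 101000011000110

101000011000110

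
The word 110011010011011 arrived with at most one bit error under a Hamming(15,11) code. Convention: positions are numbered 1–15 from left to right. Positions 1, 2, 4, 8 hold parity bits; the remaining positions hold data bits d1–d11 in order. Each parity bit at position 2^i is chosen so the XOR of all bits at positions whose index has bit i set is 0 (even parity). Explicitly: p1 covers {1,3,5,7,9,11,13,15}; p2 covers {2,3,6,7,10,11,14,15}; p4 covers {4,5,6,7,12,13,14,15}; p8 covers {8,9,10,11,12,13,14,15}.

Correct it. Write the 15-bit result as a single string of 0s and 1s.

110011010011001

s1 (pos 1,3,5,7,9,11,13,15): 1⊕0⊕1⊕0⊕0⊕1⊕0⊕1 = 0
s2 (pos 2,3,6,7,10,11,14,15): 1⊕0⊕1⊕0⊕0⊕1⊕1⊕1 = 1
s4 (pos 4,5,6,7,12,13,14,15): 0⊕1⊕1⊕0⊕1⊕0⊕1⊕1 = 1
s8 (pos 8,9,10,11,12,13,14,15): 1⊕0⊕0⊕1⊕1⊕0⊕1⊕1 = 1
Syndrome s8…s1 = 1110 → error at position 14.
Flip position 14: 110011010011011 → 110011010011001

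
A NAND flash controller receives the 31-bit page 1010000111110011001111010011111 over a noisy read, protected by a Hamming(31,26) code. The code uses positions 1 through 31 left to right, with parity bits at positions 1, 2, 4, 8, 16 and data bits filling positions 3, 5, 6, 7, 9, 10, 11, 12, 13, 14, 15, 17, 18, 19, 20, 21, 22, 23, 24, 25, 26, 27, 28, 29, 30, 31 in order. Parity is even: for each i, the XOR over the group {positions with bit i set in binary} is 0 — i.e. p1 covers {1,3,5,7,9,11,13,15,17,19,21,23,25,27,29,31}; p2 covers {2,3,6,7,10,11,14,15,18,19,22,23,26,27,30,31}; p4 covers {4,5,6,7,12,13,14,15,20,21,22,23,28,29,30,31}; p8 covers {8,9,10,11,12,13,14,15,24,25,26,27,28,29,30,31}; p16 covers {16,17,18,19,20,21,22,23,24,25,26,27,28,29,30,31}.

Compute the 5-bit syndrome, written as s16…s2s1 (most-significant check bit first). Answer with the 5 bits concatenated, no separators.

10110

s1 (pos 1,3,5,7,9,11,13,15,17,19,21,23,25,27,29,31): 1⊕1⊕0⊕0⊕1⊕1⊕0⊕1⊕0⊕1⊕1⊕0⊕0⊕1⊕1⊕1 = 0
s2 (pos 2,3,6,7,10,11,14,15,18,19,22,23,26,27,30,31): 0⊕1⊕0⊕0⊕1⊕1⊕0⊕1⊕0⊕1⊕1⊕0⊕0⊕1⊕1⊕1 = 1
s4 (pos 4,5,6,7,12,13,14,15,20,21,22,23,28,29,30,31): 0⊕0⊕0⊕0⊕1⊕0⊕0⊕1⊕1⊕1⊕1⊕0⊕1⊕1⊕1⊕1 = 1
s8 (pos 8,9,10,11,12,13,14,15,24,25,26,27,28,29,30,31): 1⊕1⊕1⊕1⊕1⊕0⊕0⊕1⊕1⊕0⊕0⊕1⊕1⊕1⊕1⊕1 = 0
s16 (pos 16,17,18,19,20,21,22,23,24,25,26,27,28,29,30,31): 1⊕0⊕0⊕1⊕1⊕1⊕1⊕0⊕1⊕0⊕0⊕1⊕1⊕1⊕1⊕1 = 1
Syndrome s16…s1 = 10110 → error at position 22.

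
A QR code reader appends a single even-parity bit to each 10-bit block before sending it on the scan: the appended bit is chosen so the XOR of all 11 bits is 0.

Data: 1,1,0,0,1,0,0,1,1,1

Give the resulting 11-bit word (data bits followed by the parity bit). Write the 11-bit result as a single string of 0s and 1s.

11001001110

XOR of the 10 data bits: 1⊕1⊕0⊕0⊕1⊕0⊕0⊕1⊕1⊕1 = 0
Parity bit = 0 (so all 11 bits XOR to 0).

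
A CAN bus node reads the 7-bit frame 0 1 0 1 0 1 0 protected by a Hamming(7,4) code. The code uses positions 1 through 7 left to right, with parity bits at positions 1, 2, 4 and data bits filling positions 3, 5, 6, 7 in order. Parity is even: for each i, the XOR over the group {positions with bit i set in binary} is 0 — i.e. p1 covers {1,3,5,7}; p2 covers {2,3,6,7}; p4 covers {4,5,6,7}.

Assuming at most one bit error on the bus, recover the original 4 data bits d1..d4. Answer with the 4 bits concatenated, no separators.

s1 (pos 1,3,5,7): 0⊕0⊕0⊕0 = 0
s2 (pos 2,3,6,7): 1⊕0⊕1⊕0 = 0
s4 (pos 4,5,6,7): 1⊕0⊕1⊕0 = 0
Syndrome s4…s1 = 000 → no error.
Read data bits from positions 3,5,6,7: 0010

0010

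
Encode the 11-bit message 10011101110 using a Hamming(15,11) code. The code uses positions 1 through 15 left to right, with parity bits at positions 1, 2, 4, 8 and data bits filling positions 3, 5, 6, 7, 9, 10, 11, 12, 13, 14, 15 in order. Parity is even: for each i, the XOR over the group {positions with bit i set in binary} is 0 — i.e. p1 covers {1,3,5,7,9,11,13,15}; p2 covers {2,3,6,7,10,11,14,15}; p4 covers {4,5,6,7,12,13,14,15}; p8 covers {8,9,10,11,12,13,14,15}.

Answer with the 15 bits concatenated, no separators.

001000111101110

Place data at non-parity positions: p1 p2 1 p4 0 0 1 p8 1 1 0 1 1 1 0
p1 (pos 1,3,5,7,9,11,13,15): XOR of data positions = 1⊕0⊕1⊕1⊕0⊕1⊕0 = 0
p2 (pos 2,3,6,7,10,11,14,15): XOR of data positions = 1⊕0⊕1⊕1⊕0⊕1⊕0 = 0
p4 (pos 4,5,6,7,12,13,14,15): XOR of data positions = 0⊕0⊕1⊕1⊕1⊕1⊕0 = 0
p8 (pos 8,9,10,11,12,13,14,15): XOR of data positions = 1⊕1⊕0⊕1⊕1⊕1⊕0 = 1
Codeword: 001000111101110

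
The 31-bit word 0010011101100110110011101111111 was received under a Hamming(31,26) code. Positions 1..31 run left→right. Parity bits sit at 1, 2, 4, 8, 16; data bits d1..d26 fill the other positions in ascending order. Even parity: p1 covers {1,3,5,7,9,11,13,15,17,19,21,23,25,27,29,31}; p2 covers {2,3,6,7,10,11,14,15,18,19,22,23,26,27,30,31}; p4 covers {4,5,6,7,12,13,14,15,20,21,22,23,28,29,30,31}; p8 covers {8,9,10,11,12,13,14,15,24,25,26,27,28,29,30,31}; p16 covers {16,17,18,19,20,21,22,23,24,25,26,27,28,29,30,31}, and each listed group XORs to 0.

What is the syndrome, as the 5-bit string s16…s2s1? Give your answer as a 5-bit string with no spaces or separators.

00101

s1 (pos 1,3,5,7,9,11,13,15,17,19,21,23,25,27,29,31): 0⊕1⊕0⊕1⊕0⊕1⊕0⊕1⊕1⊕0⊕1⊕1⊕1⊕1⊕1⊕1 = 1
s2 (pos 2,3,6,7,10,11,14,15,18,19,22,23,26,27,30,31): 0⊕1⊕1⊕1⊕1⊕1⊕1⊕1⊕1⊕0⊕1⊕1⊕1⊕1⊕1⊕1 = 0
s4 (pos 4,5,6,7,12,13,14,15,20,21,22,23,28,29,30,31): 0⊕0⊕1⊕1⊕0⊕0⊕1⊕1⊕0⊕1⊕1⊕1⊕1⊕1⊕1⊕1 = 1
s8 (pos 8,9,10,11,12,13,14,15,24,25,26,27,28,29,30,31): 1⊕0⊕1⊕1⊕0⊕0⊕1⊕1⊕0⊕1⊕1⊕1⊕1⊕1⊕1⊕1 = 0
s16 (pos 16,17,18,19,20,21,22,23,24,25,26,27,28,29,30,31): 0⊕1⊕1⊕0⊕0⊕1⊕1⊕1⊕0⊕1⊕1⊕1⊕1⊕1⊕1⊕1 = 0
Syndrome s16…s1 = 00101 → error at position 5.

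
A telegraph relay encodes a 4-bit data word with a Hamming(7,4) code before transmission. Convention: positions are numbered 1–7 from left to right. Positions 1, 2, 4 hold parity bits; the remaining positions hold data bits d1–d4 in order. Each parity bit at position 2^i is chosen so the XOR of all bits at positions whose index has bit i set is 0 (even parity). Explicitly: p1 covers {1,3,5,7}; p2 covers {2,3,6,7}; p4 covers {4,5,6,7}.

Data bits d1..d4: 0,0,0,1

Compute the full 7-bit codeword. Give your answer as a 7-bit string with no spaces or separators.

1101001

Place data at non-parity positions: p1 p2 0 p4 0 0 1
p1 (pos 1,3,5,7): XOR of data positions = 0⊕0⊕1 = 1
p2 (pos 2,3,6,7): XOR of data positions = 0⊕0⊕1 = 1
p4 (pos 4,5,6,7): XOR of data positions = 0⊕0⊕1 = 1
Codeword: 1101001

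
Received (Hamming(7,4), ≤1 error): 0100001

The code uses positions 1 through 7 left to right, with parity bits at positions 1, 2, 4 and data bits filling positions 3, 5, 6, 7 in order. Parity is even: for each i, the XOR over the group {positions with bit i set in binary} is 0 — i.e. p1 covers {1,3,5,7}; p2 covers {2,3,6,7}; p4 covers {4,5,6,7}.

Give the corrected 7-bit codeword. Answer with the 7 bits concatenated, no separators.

s1 (pos 1,3,5,7): 0⊕0⊕0⊕1 = 1
s2 (pos 2,3,6,7): 1⊕0⊕0⊕1 = 0
s4 (pos 4,5,6,7): 0⊕0⊕0⊕1 = 1
Syndrome s4…s1 = 101 → error at position 5.
Flip position 5: 0100001 → 0100101

0100101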